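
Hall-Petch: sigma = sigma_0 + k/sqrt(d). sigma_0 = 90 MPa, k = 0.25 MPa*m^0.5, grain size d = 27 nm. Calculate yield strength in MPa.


d = 27 nm = 2.7e-08 m
sqrt(d) = 0.0001643168
Hall-Petch contribution = k / sqrt(d) = 0.25 / 0.0001643168 = 1521.5 MPa
sigma = sigma_0 + k/sqrt(d) = 90 + 1521.5 = 1611.5 MPa

1611.5


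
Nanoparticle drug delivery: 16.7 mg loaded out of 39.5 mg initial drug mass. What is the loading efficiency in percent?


Drug loading efficiency = (drug loaded / drug initial) * 100
DLE = 16.7 / 39.5 * 100
DLE = 0.4228 * 100
DLE = 42.28%

42.28


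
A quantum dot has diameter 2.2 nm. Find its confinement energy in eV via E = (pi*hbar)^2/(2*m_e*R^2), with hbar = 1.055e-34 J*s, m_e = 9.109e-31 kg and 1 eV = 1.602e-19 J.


Radius R = 2.2/2 = 1.1 nm = 1.1e-09 m
E = (pi * 1.055e-34)^2 / (2 * 9.109e-31 * (1.1e-09)^2)
E(J) = 4.98332e-20
E = E(J) / 1.602e-19 = 0.3111 eV

0.3111


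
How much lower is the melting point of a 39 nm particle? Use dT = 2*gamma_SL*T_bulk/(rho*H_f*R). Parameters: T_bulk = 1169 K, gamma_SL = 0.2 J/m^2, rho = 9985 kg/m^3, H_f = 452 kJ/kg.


Radius R = 39/2 = 19.5 nm = 1.95e-08 m
Convert H_f = 452 kJ/kg = 452000 J/kg
dT = 2 * gamma_SL * T_bulk / (rho * H_f * R)
dT = 2 * 0.2 * 1169 / (9985 * 452000 * 1.95e-08)
dT = 5.3 K

5.3


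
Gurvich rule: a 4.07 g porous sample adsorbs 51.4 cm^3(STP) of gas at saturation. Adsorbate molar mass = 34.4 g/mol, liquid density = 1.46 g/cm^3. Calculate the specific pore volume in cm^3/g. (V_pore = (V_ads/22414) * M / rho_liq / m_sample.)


Moles adsorbed n = V_ads / 22414 = 51.4 / 22414 = 2.293210e-03 mol
Liquid volume V_liq = n * M / rho_liq = 2.293210e-03 * 34.4 / 1.46 = 0.05403 cm^3
Specific pore volume V_pore = V_liq / m_sample = 0.05403 / 4.07
V_pore = 0.0133 cm^3/g

0.0133


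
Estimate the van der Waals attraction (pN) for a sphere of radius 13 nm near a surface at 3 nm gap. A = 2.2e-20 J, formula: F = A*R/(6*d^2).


Convert to SI: R = 13 nm = 1.3e-08 m, d = 3 nm = 3e-09 m
F = A * R / (6 * d^2)
F = 2.2e-20 * 1.3e-08 / (6 * (3e-09)^2)
F = 5.2963e-12 N = 5.296 pN

5.296


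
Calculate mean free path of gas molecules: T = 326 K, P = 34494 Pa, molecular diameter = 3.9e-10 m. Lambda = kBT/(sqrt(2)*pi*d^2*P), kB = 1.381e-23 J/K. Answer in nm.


Mean free path: lambda = kB*T / (sqrt(2) * pi * d^2 * P)
lambda = 1.381e-23 * 326 / (sqrt(2) * pi * (3.9e-10)^2 * 34494)
lambda = 1.93141e-07 m
lambda = 193.14 nm

193.14


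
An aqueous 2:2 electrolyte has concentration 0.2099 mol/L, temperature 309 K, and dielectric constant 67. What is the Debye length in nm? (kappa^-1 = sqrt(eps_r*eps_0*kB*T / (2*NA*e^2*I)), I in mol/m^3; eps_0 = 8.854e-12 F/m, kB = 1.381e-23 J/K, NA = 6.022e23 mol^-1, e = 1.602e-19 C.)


Ionic strength I = 0.2099 * 2^2 * 1000 = 839.6 mol/m^3
kappa^-1 = sqrt(67 * 8.854e-12 * 1.381e-23 * 309 / (2 * 6.022e23 * (1.602e-19)^2 * 839.6))
kappa^-1 = 0.312 nm

0.312


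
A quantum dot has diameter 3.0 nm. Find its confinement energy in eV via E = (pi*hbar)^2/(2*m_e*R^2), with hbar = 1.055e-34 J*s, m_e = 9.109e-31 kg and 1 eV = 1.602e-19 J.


Radius R = 3.0/2 = 1.5 nm = 1.5e-09 m
E = (pi * 1.055e-34)^2 / (2 * 9.109e-31 * (1.5e-09)^2)
E(J) = 2.67992e-20
E = E(J) / 1.602e-19 = 0.1673 eV

0.1673


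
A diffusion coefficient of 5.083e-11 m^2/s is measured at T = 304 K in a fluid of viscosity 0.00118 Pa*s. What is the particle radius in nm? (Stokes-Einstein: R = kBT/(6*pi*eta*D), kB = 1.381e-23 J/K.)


Stokes-Einstein: R = kB*T / (6*pi*eta*D)
R = 1.381e-23 * 304 / (6 * pi * 0.00118 * 5.083e-11)
R = 3.71333e-09 m = 3.71 nm

3.71


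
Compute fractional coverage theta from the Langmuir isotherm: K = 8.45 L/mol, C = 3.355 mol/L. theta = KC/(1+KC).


Langmuir isotherm: theta = K*C / (1 + K*C)
K*C = 8.45 * 3.355 = 28.34975
theta = 28.34975 / (1 + 28.34975) = 28.34975 / 29.34975
theta = 0.9659

0.9659


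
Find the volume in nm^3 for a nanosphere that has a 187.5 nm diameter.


Radius r = 187.5/2 = 93.75 nm
Volume V = (4/3) * pi * r^3
V = (4/3) * pi * (93.75)^3
V = 3451456.77 nm^3

3451456.77


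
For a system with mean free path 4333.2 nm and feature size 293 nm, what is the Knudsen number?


Knudsen number Kn = lambda / L
Kn = 4333.2 / 293
Kn = 14.7891

14.7891


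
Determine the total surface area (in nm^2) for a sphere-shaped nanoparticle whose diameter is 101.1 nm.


Radius r = 101.1/2 = 50.55 nm
Surface area SA = 4 * pi * r^2
SA = 4 * pi * (50.55)^2
SA = 32110.88 nm^2

32110.88


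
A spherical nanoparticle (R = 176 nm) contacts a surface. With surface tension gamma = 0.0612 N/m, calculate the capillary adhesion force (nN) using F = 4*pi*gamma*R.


Convert radius: R = 176 nm = 1.76e-07 m
F = 4 * pi * gamma * R
F = 4 * pi * 0.0612 * 1.76e-07
F = 1.35355e-07 N = 135.3549 nN

135.3549


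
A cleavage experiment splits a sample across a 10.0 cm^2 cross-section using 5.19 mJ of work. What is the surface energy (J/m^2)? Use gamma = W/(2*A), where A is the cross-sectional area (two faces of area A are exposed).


Convert: A = 10.0 cm^2 = 0.001 m^2, W = 5.19 mJ = 0.00519 J
Cleaving exposes two faces of area A, so total new surface = 2*A and gamma = W / (2*A)
gamma = 0.00519 / (2 * 0.001)
gamma = 2.595 J/m^2

2.595


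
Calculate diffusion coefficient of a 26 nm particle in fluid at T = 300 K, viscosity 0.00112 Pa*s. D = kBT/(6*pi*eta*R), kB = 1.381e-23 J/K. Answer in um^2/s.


Radius R = 26/2 = 13 nm = 1.3e-08 m
D = kB*T / (6*pi*eta*R)
D = 1.381e-23 * 300 / (6 * pi * 0.00112 * 1.3e-08)
D = 1.50957e-11 m^2/s = 15.096 um^2/s

15.096


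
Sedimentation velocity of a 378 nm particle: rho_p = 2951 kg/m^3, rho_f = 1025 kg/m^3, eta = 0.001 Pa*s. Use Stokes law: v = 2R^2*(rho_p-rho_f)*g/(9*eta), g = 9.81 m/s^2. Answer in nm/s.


Radius R = 378/2 nm = 1.89e-07 m
Density difference = 2951 - 1025 = 1926 kg/m^3
v = 2 * R^2 * (rho_p - rho_f) * g / (9 * eta)
v = 2 * (1.89e-07)^2 * 1926 * 9.81 / (9 * 0.001)
v = 1.49981e-07 m/s = 149.981 nm/s

149.981


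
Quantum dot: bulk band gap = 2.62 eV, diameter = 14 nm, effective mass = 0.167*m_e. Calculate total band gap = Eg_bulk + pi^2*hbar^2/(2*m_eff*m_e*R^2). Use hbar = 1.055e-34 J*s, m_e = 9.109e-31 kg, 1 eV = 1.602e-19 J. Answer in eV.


Radius R = 14/2 nm = 7e-09 m
Confinement energy dE = pi^2 * hbar^2 / (2 * m_eff * m_e * R^2)
dE = pi^2 * (1.055e-34)^2 / (2 * 0.167 * 9.109e-31 * (7e-09)^2) J, divided by 1.602e-19 J/eV
dE = 0.046 eV
Total band gap = E_g(bulk) + dE = 2.62 + 0.046 = 2.666 eV

2.666


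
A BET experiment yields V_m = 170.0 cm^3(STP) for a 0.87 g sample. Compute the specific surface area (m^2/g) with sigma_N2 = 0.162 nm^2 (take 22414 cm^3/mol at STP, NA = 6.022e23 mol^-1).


Number of moles in monolayer = V_m / 22414 = 170.0 / 22414 = 0.00758455
Number of molecules = moles * NA = 0.00758455 * 6.022e23
SA = molecules * sigma / mass
SA = (170.0 / 22414) * 6.022e23 * 0.162e-18 / 0.87
SA = 850.5 m^2/g

850.5


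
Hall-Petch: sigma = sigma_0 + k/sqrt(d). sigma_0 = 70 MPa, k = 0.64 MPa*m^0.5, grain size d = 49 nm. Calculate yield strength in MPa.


d = 49 nm = 4.9e-08 m
sqrt(d) = 0.0002213594
Hall-Petch contribution = k / sqrt(d) = 0.64 / 0.0002213594 = 2891.2 MPa
sigma = sigma_0 + k/sqrt(d) = 70 + 2891.2 = 2961.2 MPa

2961.2


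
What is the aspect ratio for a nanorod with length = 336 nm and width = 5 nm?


Aspect ratio AR = length / diameter
AR = 336 / 5
AR = 67.2

67.2


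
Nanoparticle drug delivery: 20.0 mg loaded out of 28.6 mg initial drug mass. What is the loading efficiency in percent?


Drug loading efficiency = (drug loaded / drug initial) * 100
DLE = 20.0 / 28.6 * 100
DLE = 0.6993 * 100
DLE = 69.93%

69.93


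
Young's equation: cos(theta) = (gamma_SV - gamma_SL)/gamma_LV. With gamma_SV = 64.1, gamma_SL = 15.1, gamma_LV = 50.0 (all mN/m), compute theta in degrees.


cos(theta) = (gamma_SV - gamma_SL) / gamma_LV
cos(theta) = (64.1 - 15.1) / 50.0
cos(theta) = 0.98
theta = arccos(0.98) = 11.48 degrees

11.48


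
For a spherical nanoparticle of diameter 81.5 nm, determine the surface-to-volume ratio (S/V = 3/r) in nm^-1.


Radius r = 81.5/2 = 40.75 nm
S/V = 3 / r = 3 / 40.75
S/V = 0.0736 nm^-1

0.0736


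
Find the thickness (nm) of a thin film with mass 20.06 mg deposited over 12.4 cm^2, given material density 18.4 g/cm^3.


Convert: m = 20.06 mg = 2.0060e-05 kg, A = 12.4 cm^2 = 1.2400e-03 m^2, rho = 18.4 g/cm^3 = 18400 kg/m^3
t = m / (A * rho)
t = 2.0060e-05 / (1.2400e-03 * 18400)
t = 8.7921e-07 m = 879.2 nm

879.2


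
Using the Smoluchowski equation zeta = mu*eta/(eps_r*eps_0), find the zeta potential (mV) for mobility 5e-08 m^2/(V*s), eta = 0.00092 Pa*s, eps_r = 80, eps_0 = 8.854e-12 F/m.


Smoluchowski equation: zeta = mu * eta / (eps_r * eps_0)
zeta = 5e-08 * 0.00092 / (80 * 8.854e-12)
zeta = 0.064942 V = 64.94 mV

64.94


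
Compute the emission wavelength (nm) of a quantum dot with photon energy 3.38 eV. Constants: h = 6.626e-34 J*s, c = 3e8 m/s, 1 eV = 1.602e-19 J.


Convert energy: E = 3.38 eV = 3.38 * 1.602e-19 = 5.41476e-19 J
lambda = h*c / E = 6.626e-34 * 3e8 / 5.41476e-19
lambda = 3.67108e-07 m = 367.1 nm

367.1


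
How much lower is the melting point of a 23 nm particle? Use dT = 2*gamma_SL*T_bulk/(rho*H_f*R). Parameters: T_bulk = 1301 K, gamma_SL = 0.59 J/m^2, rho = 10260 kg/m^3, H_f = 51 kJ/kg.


Radius R = 23/2 = 11.5 nm = 1.15e-08 m
Convert H_f = 51 kJ/kg = 51000 J/kg
dT = 2 * gamma_SL * T_bulk / (rho * H_f * R)
dT = 2 * 0.59 * 1301 / (10260 * 51000 * 1.15e-08)
dT = 255.1 K

255.1


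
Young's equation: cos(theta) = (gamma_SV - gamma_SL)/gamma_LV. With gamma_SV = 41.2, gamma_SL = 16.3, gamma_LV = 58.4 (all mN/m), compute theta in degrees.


cos(theta) = (gamma_SV - gamma_SL) / gamma_LV
cos(theta) = (41.2 - 16.3) / 58.4
cos(theta) = 0.42637
theta = arccos(0.42637) = 64.76 degrees

64.76


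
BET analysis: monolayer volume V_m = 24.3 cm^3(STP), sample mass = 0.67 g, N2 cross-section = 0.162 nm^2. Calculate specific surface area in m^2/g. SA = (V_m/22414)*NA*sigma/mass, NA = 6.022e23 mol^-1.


Number of moles in monolayer = V_m / 22414 = 24.3 / 22414 = 0.00108414
Number of molecules = moles * NA = 0.00108414 * 6.022e23
SA = molecules * sigma / mass
SA = (24.3 / 22414) * 6.022e23 * 0.162e-18 / 0.67
SA = 157.9 m^2/g

157.9


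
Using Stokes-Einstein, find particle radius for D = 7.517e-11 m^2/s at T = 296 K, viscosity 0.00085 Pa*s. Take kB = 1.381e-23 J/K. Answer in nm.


Stokes-Einstein: R = kB*T / (6*pi*eta*D)
R = 1.381e-23 * 296 / (6 * pi * 0.00085 * 7.517e-11)
R = 3.39407e-09 m = 3.39 nm

3.39


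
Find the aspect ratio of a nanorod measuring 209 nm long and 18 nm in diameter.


Aspect ratio AR = length / diameter
AR = 209 / 18
AR = 11.61

11.61


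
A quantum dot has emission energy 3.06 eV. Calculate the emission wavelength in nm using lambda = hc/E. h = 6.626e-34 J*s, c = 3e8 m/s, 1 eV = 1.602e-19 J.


Convert energy: E = 3.06 eV = 3.06 * 1.602e-19 = 4.90212e-19 J
lambda = h*c / E = 6.626e-34 * 3e8 / 4.90212e-19
lambda = 4.05498e-07 m = 405.5 nm

405.5


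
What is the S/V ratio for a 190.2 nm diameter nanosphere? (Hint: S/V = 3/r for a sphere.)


Radius r = 190.2/2 = 95.1 nm
S/V = 3 / r = 3 / 95.1
S/V = 0.0315 nm^-1

0.0315


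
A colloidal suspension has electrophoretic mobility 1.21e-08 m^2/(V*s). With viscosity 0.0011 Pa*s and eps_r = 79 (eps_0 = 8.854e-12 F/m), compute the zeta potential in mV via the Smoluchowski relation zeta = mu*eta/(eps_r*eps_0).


Smoluchowski equation: zeta = mu * eta / (eps_r * eps_0)
zeta = 1.21e-08 * 0.0011 / (79 * 8.854e-12)
zeta = 0.019029 V = 19.03 mV

19.03


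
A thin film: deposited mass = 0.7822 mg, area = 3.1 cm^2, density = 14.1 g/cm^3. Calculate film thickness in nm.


Convert: m = 0.7822 mg = 7.8220e-07 kg, A = 3.1 cm^2 = 3.1000e-04 m^2, rho = 14.1 g/cm^3 = 14100 kg/m^3
t = m / (A * rho)
t = 7.8220e-07 / (3.1000e-04 * 14100)
t = 1.7895e-07 m = 179.0 nm

179.0


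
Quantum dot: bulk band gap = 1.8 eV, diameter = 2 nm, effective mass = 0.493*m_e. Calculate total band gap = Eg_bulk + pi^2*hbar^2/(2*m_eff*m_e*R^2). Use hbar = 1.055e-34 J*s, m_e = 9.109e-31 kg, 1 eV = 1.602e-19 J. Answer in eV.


Radius R = 2/2 nm = 1e-09 m
Confinement energy dE = pi^2 * hbar^2 / (2 * m_eff * m_e * R^2)
dE = pi^2 * (1.055e-34)^2 / (2 * 0.493 * 9.109e-31 * (1e-09)^2) J, divided by 1.602e-19 J/eV
dE = 0.7635 eV
Total band gap = E_g(bulk) + dE = 1.8 + 0.7635 = 2.5635 eV

2.5635


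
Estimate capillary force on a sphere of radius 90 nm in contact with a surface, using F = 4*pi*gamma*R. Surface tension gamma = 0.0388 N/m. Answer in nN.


Convert radius: R = 90 nm = 9e-08 m
F = 4 * pi * gamma * R
F = 4 * pi * 0.0388 * 9e-08
F = 4.38818e-08 N = 43.8818 nN

43.8818


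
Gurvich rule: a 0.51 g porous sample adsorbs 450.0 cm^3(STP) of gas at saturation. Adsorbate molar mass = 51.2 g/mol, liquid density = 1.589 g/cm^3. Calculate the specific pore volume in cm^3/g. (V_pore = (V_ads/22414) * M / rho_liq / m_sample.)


Moles adsorbed n = V_ads / 22414 = 450.0 / 22414 = 2.007674e-02 mol
Liquid volume V_liq = n * M / rho_liq = 2.007674e-02 * 51.2 / 1.589 = 0.64690 cm^3
Specific pore volume V_pore = V_liq / m_sample = 0.64690 / 0.51
V_pore = 1.2684 cm^3/g

1.2684


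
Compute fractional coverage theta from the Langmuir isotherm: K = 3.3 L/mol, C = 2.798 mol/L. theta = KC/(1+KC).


Langmuir isotherm: theta = K*C / (1 + K*C)
K*C = 3.3 * 2.798 = 9.2334
theta = 9.2334 / (1 + 9.2334) = 9.2334 / 10.2334
theta = 0.9023

0.9023


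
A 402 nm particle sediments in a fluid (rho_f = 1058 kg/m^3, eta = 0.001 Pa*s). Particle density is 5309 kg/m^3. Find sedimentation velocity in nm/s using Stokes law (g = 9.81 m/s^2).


Radius R = 402/2 nm = 2.01e-07 m
Density difference = 5309 - 1058 = 4251 kg/m^3
v = 2 * R^2 * (rho_p - rho_f) * g / (9 * eta)
v = 2 * (2.01e-07)^2 * 4251 * 9.81 / (9 * 0.001)
v = 3.74403e-07 m/s = 374.4033 nm/s

374.4033


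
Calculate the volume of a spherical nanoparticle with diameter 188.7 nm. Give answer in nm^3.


Radius r = 188.7/2 = 94.35 nm
Volume V = (4/3) * pi * r^3
V = (4/3) * pi * (94.35)^3
V = 3518149.76 nm^3

3518149.76


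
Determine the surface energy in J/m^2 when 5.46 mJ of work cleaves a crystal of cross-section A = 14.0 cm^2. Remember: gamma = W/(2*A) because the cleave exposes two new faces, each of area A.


Convert: A = 14.0 cm^2 = 0.0014 m^2, W = 5.46 mJ = 0.00546 J
Cleaving exposes two faces of area A, so total new surface = 2*A and gamma = W / (2*A)
gamma = 0.00546 / (2 * 0.0014)
gamma = 1.95 J/m^2

1.95


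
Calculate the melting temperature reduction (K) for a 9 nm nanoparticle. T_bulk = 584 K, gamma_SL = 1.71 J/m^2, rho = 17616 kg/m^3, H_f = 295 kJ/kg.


Radius R = 9/2 = 4.5 nm = 4.5e-09 m
Convert H_f = 295 kJ/kg = 295000 J/kg
dT = 2 * gamma_SL * T_bulk / (rho * H_f * R)
dT = 2 * 1.71 * 584 / (17616 * 295000 * 4.5e-09)
dT = 85.4 K

85.4


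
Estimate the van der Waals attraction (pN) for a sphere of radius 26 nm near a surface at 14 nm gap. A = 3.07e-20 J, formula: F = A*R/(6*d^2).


Convert to SI: R = 26 nm = 2.6e-08 m, d = 14 nm = 1.4e-08 m
F = A * R / (6 * d^2)
F = 3.07e-20 * 2.6e-08 / (6 * (1.4e-08)^2)
F = 6.78741e-13 N = 0.679 pN

0.679


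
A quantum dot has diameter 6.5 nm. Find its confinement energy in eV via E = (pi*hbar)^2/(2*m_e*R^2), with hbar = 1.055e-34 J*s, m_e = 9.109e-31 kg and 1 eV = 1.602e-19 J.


Radius R = 6.5/2 = 3.25 nm = 3.25e-09 m
E = (pi * 1.055e-34)^2 / (2 * 9.109e-31 * (3.25e-09)^2)
E(J) = 5.7087e-21
E = E(J) / 1.602e-19 = 0.0356 eV

0.0356


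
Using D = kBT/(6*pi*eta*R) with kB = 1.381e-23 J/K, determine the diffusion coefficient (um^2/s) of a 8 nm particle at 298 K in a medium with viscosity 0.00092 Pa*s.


Radius R = 8/2 = 4 nm = 4e-09 m
D = kB*T / (6*pi*eta*R)
D = 1.381e-23 * 298 / (6 * pi * 0.00092 * 4e-09)
D = 5.93282e-11 m^2/s = 59.328 um^2/s

59.328


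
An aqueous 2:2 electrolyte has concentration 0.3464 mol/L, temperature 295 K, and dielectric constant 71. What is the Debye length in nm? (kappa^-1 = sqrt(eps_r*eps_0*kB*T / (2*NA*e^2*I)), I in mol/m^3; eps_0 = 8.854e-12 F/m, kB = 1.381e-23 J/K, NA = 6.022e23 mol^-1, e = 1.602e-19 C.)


Ionic strength I = 0.3464 * 2^2 * 1000 = 1385.6 mol/m^3
kappa^-1 = sqrt(71 * 8.854e-12 * 1.381e-23 * 295 / (2 * 6.022e23 * (1.602e-19)^2 * 1385.6))
kappa^-1 = 0.245 nm

0.245


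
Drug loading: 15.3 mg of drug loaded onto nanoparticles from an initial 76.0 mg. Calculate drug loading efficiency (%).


Drug loading efficiency = (drug loaded / drug initial) * 100
DLE = 15.3 / 76.0 * 100
DLE = 0.2013 * 100
DLE = 20.13%

20.13


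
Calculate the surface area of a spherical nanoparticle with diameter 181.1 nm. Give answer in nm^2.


Radius r = 181.1/2 = 90.55 nm
Surface area SA = 4 * pi * r^2
SA = 4 * pi * (90.55)^2
SA = 103035.47 nm^2

103035.47


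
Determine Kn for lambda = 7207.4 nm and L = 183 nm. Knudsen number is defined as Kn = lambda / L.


Knudsen number Kn = lambda / L
Kn = 7207.4 / 183
Kn = 39.3847

39.3847


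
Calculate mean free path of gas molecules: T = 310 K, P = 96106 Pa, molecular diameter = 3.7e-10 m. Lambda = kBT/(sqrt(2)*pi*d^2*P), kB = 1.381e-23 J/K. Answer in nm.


Mean free path: lambda = kB*T / (sqrt(2) * pi * d^2 * P)
lambda = 1.381e-23 * 310 / (sqrt(2) * pi * (3.7e-10)^2 * 96106)
lambda = 7.3238e-08 m
lambda = 73.24 nm

73.24


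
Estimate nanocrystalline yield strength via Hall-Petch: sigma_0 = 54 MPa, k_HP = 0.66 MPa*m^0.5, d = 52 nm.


d = 52 nm = 5.2e-08 m
sqrt(d) = 0.0002280351
Hall-Petch contribution = k / sqrt(d) = 0.66 / 0.0002280351 = 2894.3 MPa
sigma = sigma_0 + k/sqrt(d) = 54 + 2894.3 = 2948.3 MPa

2948.3


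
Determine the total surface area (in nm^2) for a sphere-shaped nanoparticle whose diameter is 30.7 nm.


Radius r = 30.7/2 = 15.35 nm
Surface area SA = 4 * pi * r^2
SA = 4 * pi * (15.35)^2
SA = 2960.92 nm^2

2960.92


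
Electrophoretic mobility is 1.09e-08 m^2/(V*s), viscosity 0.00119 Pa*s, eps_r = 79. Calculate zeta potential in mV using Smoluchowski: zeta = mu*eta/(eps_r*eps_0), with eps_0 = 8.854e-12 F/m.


Smoluchowski equation: zeta = mu * eta / (eps_r * eps_0)
zeta = 1.09e-08 * 0.00119 / (79 * 8.854e-12)
zeta = 0.018544 V = 18.54 mV

18.54


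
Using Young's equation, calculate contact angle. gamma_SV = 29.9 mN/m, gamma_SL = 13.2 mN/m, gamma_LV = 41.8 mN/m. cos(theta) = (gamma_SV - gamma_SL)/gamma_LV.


cos(theta) = (gamma_SV - gamma_SL) / gamma_LV
cos(theta) = (29.9 - 13.2) / 41.8
cos(theta) = 0.399522
theta = arccos(0.399522) = 66.45 degrees

66.45


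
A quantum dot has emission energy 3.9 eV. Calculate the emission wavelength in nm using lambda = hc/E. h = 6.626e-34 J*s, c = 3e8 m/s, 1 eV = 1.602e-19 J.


Convert energy: E = 3.9 eV = 3.9 * 1.602e-19 = 6.2478e-19 J
lambda = h*c / E = 6.626e-34 * 3e8 / 6.2478e-19
lambda = 3.1816e-07 m = 318.2 nm

318.2


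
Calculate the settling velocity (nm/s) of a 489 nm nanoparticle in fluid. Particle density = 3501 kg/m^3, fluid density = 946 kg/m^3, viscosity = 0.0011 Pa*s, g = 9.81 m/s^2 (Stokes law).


Radius R = 489/2 nm = 2.445e-07 m
Density difference = 3501 - 946 = 2555 kg/m^3
v = 2 * R^2 * (rho_p - rho_f) * g / (9 * eta)
v = 2 * (2.445e-07)^2 * 2555 * 9.81 / (9 * 0.0011)
v = 3.027e-07 m/s = 302.7 nm/s

302.7


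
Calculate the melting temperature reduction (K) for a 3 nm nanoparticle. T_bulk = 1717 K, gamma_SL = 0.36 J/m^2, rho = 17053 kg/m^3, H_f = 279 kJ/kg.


Radius R = 3/2 = 1.5 nm = 1.5e-09 m
Convert H_f = 279 kJ/kg = 279000 J/kg
dT = 2 * gamma_SL * T_bulk / (rho * H_f * R)
dT = 2 * 0.36 * 1717 / (17053 * 279000 * 1.5e-09)
dT = 173.2 K

173.2


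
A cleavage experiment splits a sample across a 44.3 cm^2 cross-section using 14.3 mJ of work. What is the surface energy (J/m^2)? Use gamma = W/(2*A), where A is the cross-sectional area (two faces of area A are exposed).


Convert: A = 44.3 cm^2 = 0.00443 m^2, W = 14.3 mJ = 0.0143 J
Cleaving exposes two faces of area A, so total new surface = 2*A and gamma = W / (2*A)
gamma = 0.0143 / (2 * 0.00443)
gamma = 1.614 J/m^2

1.614


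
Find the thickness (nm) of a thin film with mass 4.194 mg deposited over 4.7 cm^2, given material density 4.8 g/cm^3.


Convert: m = 4.194 mg = 4.1940e-06 kg, A = 4.7 cm^2 = 4.7000e-04 m^2, rho = 4.8 g/cm^3 = 4800 kg/m^3
t = m / (A * rho)
t = 4.1940e-06 / (4.7000e-04 * 4800)
t = 1.8590e-06 m = 1859.0 nm

1859.0


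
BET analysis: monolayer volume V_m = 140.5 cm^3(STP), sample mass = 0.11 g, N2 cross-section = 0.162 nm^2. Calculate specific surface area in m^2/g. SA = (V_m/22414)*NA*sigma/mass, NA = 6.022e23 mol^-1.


Number of moles in monolayer = V_m / 22414 = 140.5 / 22414 = 0.0062684
Number of molecules = moles * NA = 0.0062684 * 6.022e23
SA = molecules * sigma / mass
SA = (140.5 / 22414) * 6.022e23 * 0.162e-18 / 0.11
SA = 5559.3 m^2/g

5559.3


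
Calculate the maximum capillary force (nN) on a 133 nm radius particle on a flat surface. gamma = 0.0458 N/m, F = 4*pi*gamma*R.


Convert radius: R = 133 nm = 1.33e-07 m
F = 4 * pi * gamma * R
F = 4 * pi * 0.0458 * 1.33e-07
F = 7.65468e-08 N = 76.5468 nN

76.5468


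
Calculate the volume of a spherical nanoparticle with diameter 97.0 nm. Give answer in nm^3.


Radius r = 97.0/2 = 48.5 nm
Volume V = (4/3) * pi * r^3
V = (4/3) * pi * (48.5)^3
V = 477874.47 nm^3

477874.47


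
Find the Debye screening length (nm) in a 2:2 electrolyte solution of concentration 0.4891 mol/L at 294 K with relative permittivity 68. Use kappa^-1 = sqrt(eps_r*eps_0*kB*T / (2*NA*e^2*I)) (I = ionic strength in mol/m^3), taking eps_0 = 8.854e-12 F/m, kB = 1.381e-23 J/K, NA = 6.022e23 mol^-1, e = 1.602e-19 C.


Ionic strength I = 0.4891 * 2^2 * 1000 = 1956.4 mol/m^3
kappa^-1 = sqrt(68 * 8.854e-12 * 1.381e-23 * 294 / (2 * 6.022e23 * (1.602e-19)^2 * 1956.4))
kappa^-1 = 0.201 nm

0.201


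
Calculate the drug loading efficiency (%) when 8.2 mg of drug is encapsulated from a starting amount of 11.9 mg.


Drug loading efficiency = (drug loaded / drug initial) * 100
DLE = 8.2 / 11.9 * 100
DLE = 0.6891 * 100
DLE = 68.91%

68.91


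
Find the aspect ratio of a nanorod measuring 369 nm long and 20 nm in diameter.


Aspect ratio AR = length / diameter
AR = 369 / 20
AR = 18.45

18.45


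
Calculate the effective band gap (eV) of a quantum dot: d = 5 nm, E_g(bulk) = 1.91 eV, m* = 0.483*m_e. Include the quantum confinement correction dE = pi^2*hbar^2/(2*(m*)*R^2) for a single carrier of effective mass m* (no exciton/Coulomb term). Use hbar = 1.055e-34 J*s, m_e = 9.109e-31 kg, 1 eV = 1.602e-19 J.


Radius R = 5/2 nm = 2.5e-09 m
Confinement energy dE = pi^2 * hbar^2 / (2 * m_eff * m_e * R^2)
dE = pi^2 * (1.055e-34)^2 / (2 * 0.483 * 9.109e-31 * (2.5e-09)^2) J, divided by 1.602e-19 J/eV
dE = 0.1247 eV
Total band gap = E_g(bulk) + dE = 1.91 + 0.1247 = 2.0347 eV

2.0347


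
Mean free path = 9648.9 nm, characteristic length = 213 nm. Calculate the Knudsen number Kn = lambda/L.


Knudsen number Kn = lambda / L
Kn = 9648.9 / 213
Kn = 45.3

45.3


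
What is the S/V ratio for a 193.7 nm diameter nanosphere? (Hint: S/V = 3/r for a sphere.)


Radius r = 193.7/2 = 96.85 nm
S/V = 3 / r = 3 / 96.85
S/V = 0.031 nm^-1

0.031


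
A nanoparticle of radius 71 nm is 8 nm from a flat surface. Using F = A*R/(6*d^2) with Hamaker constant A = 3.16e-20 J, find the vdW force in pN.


Convert to SI: R = 71 nm = 7.1e-08 m, d = 8 nm = 8e-09 m
F = A * R / (6 * d^2)
F = 3.16e-20 * 7.1e-08 / (6 * (8e-09)^2)
F = 5.84271e-12 N = 5.843 pN

5.843


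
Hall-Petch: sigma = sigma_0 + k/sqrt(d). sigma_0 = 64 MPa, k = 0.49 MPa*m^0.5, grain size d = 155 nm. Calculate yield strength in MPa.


d = 155 nm = 1.55e-07 m
sqrt(d) = 0.0003937004
Hall-Petch contribution = k / sqrt(d) = 0.49 / 0.0003937004 = 1244.6 MPa
sigma = sigma_0 + k/sqrt(d) = 64 + 1244.6 = 1308.6 MPa

1308.6


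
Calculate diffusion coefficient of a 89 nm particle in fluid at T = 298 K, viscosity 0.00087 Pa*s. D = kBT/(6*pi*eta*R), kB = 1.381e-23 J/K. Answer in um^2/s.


Radius R = 89/2 = 44.5 nm = 4.45e-08 m
D = kB*T / (6*pi*eta*R)
D = 1.381e-23 * 298 / (6 * pi * 0.00087 * 4.45e-08)
D = 5.63936e-12 m^2/s = 5.639 um^2/s

5.639


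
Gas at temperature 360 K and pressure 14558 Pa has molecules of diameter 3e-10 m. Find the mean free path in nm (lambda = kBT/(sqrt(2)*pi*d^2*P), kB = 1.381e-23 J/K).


Mean free path: lambda = kB*T / (sqrt(2) * pi * d^2 * P)
lambda = 1.381e-23 * 360 / (sqrt(2) * pi * (3e-10)^2 * 14558)
lambda = 8.54057e-07 m
lambda = 854.06 nm

854.06


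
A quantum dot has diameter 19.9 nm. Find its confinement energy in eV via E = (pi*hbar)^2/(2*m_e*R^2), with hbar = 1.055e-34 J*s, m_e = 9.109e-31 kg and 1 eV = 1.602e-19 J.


Radius R = 19.9/2 = 9.95 nm = 9.95e-09 m
E = (pi * 1.055e-34)^2 / (2 * 9.109e-31 * (9.95e-09)^2)
E(J) = 6.09057e-22
E = E(J) / 1.602e-19 = 0.0038 eV

0.0038


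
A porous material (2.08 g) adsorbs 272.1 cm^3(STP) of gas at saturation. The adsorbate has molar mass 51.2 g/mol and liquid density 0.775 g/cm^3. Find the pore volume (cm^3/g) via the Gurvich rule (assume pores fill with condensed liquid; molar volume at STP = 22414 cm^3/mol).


Moles adsorbed n = V_ads / 22414 = 272.1 / 22414 = 1.213973e-02 mol
Liquid volume V_liq = n * M / rho_liq = 1.213973e-02 * 51.2 / 0.775 = 0.80201 cm^3
Specific pore volume V_pore = V_liq / m_sample = 0.80201 / 2.08
V_pore = 0.3856 cm^3/g

0.3856


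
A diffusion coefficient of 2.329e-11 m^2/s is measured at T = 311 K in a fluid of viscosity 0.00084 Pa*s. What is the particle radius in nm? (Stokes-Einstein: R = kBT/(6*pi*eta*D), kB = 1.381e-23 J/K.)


Stokes-Einstein: R = kB*T / (6*pi*eta*D)
R = 1.381e-23 * 311 / (6 * pi * 0.00084 * 2.329e-11)
R = 1.16467e-08 m = 11.65 nm

11.65


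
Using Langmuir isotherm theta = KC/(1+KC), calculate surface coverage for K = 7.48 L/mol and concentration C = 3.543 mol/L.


Langmuir isotherm: theta = K*C / (1 + K*C)
K*C = 7.48 * 3.543 = 26.50164
theta = 26.50164 / (1 + 26.50164) = 26.50164 / 27.50164
theta = 0.9636

0.9636


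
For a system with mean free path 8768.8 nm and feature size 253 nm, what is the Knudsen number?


Knudsen number Kn = lambda / L
Kn = 8768.8 / 253
Kn = 34.6593

34.6593


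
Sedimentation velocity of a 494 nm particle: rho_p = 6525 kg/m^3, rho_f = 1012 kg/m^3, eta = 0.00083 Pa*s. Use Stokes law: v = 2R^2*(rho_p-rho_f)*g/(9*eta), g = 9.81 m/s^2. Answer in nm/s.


Radius R = 494/2 nm = 2.47e-07 m
Density difference = 6525 - 1012 = 5513 kg/m^3
v = 2 * R^2 * (rho_p - rho_f) * g / (9 * eta)
v = 2 * (2.47e-07)^2 * 5513 * 9.81 / (9 * 0.00083)
v = 8.83406e-07 m/s = 883.4059 nm/s

883.4059


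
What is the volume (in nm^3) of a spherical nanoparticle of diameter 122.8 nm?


Radius r = 122.8/2 = 61.4 nm
Volume V = (4/3) * pi * r^3
V = (4/3) * pi * (61.4)^3
V = 969602.49 nm^3

969602.49


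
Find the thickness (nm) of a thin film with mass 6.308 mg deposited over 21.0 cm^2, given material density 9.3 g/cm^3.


Convert: m = 6.308 mg = 6.3080e-06 kg, A = 21.0 cm^2 = 2.1000e-03 m^2, rho = 9.3 g/cm^3 = 9300 kg/m^3
t = m / (A * rho)
t = 6.3080e-06 / (2.1000e-03 * 9300)
t = 3.2299e-07 m = 323.0 nm

323.0


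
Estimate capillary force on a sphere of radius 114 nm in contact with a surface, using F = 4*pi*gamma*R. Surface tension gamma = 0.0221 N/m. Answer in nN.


Convert radius: R = 114 nm = 1.14e-07 m
F = 4 * pi * gamma * R
F = 4 * pi * 0.0221 * 1.14e-07
F = 3.16597e-08 N = 31.6597 nN

31.6597


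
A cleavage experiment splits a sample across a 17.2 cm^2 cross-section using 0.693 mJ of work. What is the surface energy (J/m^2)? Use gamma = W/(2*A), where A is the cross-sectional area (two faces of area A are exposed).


Convert: A = 17.2 cm^2 = 0.00172 m^2, W = 0.693 mJ = 0.000693 J
Cleaving exposes two faces of area A, so total new surface = 2*A and gamma = W / (2*A)
gamma = 0.000693 / (2 * 0.00172)
gamma = 0.201 J/m^2

0.201


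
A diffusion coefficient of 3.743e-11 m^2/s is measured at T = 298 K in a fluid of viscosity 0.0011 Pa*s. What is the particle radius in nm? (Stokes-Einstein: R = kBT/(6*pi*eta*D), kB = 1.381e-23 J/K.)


Stokes-Einstein: R = kB*T / (6*pi*eta*D)
R = 1.381e-23 * 298 / (6 * pi * 0.0011 * 3.743e-11)
R = 5.30269e-09 m = 5.3 nm

5.3


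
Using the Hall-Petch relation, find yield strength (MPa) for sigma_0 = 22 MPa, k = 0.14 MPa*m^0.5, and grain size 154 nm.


d = 154 nm = 1.54e-07 m
sqrt(d) = 0.0003924283
Hall-Petch contribution = k / sqrt(d) = 0.14 / 0.0003924283 = 356.8 MPa
sigma = sigma_0 + k/sqrt(d) = 22 + 356.8 = 378.8 MPa

378.8


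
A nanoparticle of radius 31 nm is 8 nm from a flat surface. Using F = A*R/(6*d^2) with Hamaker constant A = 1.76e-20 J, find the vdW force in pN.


Convert to SI: R = 31 nm = 3.1e-08 m, d = 8 nm = 8e-09 m
F = A * R / (6 * d^2)
F = 1.76e-20 * 3.1e-08 / (6 * (8e-09)^2)
F = 1.42083e-12 N = 1.421 pN

1.421


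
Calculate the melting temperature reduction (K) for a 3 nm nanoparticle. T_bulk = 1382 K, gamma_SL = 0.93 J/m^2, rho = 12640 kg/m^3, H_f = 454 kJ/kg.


Radius R = 3/2 = 1.5 nm = 1.5e-09 m
Convert H_f = 454 kJ/kg = 454000 J/kg
dT = 2 * gamma_SL * T_bulk / (rho * H_f * R)
dT = 2 * 0.93 * 1382 / (12640 * 454000 * 1.5e-09)
dT = 298.6 K

298.6


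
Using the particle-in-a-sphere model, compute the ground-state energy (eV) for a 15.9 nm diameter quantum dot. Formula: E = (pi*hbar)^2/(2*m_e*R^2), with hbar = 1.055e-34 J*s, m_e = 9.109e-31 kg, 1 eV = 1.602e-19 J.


Radius R = 15.9/2 = 7.95 nm = 7.95e-09 m
E = (pi * 1.055e-34)^2 / (2 * 9.109e-31 * (7.95e-09)^2)
E(J) = 9.54047e-22
E = E(J) / 1.602e-19 = 0.006 eV

0.006


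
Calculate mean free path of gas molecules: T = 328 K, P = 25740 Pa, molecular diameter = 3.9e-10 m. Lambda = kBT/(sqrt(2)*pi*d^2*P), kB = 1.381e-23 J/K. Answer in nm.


Mean free path: lambda = kB*T / (sqrt(2) * pi * d^2 * P)
lambda = 1.381e-23 * 328 / (sqrt(2) * pi * (3.9e-10)^2 * 25740)
lambda = 2.60414e-07 m
lambda = 260.41 nm

260.41


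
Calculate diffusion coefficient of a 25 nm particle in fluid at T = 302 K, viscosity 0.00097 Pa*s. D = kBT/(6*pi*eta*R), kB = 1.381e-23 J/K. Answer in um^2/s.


Radius R = 25/2 = 12.5 nm = 1.25e-08 m
D = kB*T / (6*pi*eta*R)
D = 1.381e-23 * 302 / (6 * pi * 0.00097 * 1.25e-08)
D = 1.82481e-11 m^2/s = 18.248 um^2/s

18.248


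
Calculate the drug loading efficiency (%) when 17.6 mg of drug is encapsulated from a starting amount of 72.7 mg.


Drug loading efficiency = (drug loaded / drug initial) * 100
DLE = 17.6 / 72.7 * 100
DLE = 0.2421 * 100
DLE = 24.21%

24.21


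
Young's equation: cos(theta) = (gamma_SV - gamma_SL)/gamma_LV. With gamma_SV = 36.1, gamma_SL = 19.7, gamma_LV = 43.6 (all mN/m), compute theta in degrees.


cos(theta) = (gamma_SV - gamma_SL) / gamma_LV
cos(theta) = (36.1 - 19.7) / 43.6
cos(theta) = 0.376147
theta = arccos(0.376147) = 67.9 degrees

67.9


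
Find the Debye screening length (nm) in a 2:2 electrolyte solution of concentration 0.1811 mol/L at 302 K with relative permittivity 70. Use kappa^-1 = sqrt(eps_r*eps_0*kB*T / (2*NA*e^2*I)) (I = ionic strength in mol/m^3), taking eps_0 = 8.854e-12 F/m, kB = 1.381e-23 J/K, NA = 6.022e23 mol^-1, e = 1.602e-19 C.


Ionic strength I = 0.1811 * 2^2 * 1000 = 724.4 mol/m^3
kappa^-1 = sqrt(70 * 8.854e-12 * 1.381e-23 * 302 / (2 * 6.022e23 * (1.602e-19)^2 * 724.4))
kappa^-1 = 0.34 nm

0.34


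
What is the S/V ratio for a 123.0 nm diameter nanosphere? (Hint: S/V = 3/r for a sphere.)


Radius r = 123.0/2 = 61.5 nm
S/V = 3 / r = 3 / 61.5
S/V = 0.0488 nm^-1

0.0488


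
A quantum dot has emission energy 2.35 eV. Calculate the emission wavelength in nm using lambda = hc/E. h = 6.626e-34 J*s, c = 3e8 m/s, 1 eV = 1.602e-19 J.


Convert energy: E = 2.35 eV = 2.35 * 1.602e-19 = 3.7647e-19 J
lambda = h*c / E = 6.626e-34 * 3e8 / 3.7647e-19
lambda = 5.2801e-07 m = 528.0 nm

528.0


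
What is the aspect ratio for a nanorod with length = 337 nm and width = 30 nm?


Aspect ratio AR = length / diameter
AR = 337 / 30
AR = 11.23

11.23


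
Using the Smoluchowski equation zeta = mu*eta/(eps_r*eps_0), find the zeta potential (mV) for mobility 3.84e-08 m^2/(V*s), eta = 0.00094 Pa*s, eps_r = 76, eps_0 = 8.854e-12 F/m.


Smoluchowski equation: zeta = mu * eta / (eps_r * eps_0)
zeta = 3.84e-08 * 0.00094 / (76 * 8.854e-12)
zeta = 0.053642 V = 53.64 mV

53.64


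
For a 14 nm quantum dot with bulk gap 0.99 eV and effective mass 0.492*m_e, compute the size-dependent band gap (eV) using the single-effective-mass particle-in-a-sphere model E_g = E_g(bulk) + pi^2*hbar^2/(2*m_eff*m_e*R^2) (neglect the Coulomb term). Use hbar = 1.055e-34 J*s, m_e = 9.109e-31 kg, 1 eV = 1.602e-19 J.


Radius R = 14/2 nm = 7e-09 m
Confinement energy dE = pi^2 * hbar^2 / (2 * m_eff * m_e * R^2)
dE = pi^2 * (1.055e-34)^2 / (2 * 0.492 * 9.109e-31 * (7e-09)^2) J, divided by 1.602e-19 J/eV
dE = 0.0156 eV
Total band gap = E_g(bulk) + dE = 0.99 + 0.0156 = 1.0056 eV

1.0056


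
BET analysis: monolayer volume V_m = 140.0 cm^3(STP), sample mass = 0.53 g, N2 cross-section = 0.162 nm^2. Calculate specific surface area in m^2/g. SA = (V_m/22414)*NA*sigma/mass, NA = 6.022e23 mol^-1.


Number of moles in monolayer = V_m / 22414 = 140.0 / 22414 = 0.0062461
Number of molecules = moles * NA = 0.0062461 * 6.022e23
SA = molecules * sigma / mass
SA = (140.0 / 22414) * 6.022e23 * 0.162e-18 / 0.53
SA = 1149.7 m^2/g

1149.7


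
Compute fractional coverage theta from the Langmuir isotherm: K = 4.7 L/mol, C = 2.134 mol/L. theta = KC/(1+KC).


Langmuir isotherm: theta = K*C / (1 + K*C)
K*C = 4.7 * 2.134 = 10.0298
theta = 10.0298 / (1 + 10.0298) = 10.0298 / 11.0298
theta = 0.9093

0.9093


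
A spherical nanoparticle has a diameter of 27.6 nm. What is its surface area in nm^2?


Radius r = 27.6/2 = 13.8 nm
Surface area SA = 4 * pi * r^2
SA = 4 * pi * (13.8)^2
SA = 2393.14 nm^2

2393.14


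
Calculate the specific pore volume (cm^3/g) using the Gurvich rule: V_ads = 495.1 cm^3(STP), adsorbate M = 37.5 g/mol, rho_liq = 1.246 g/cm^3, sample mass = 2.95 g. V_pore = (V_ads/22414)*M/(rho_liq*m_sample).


Moles adsorbed n = V_ads / 22414 = 495.1 / 22414 = 2.208887e-02 mol
Liquid volume V_liq = n * M / rho_liq = 2.208887e-02 * 37.5 / 1.246 = 0.66479 cm^3
Specific pore volume V_pore = V_liq / m_sample = 0.66479 / 2.95
V_pore = 0.2254 cm^3/g

0.2254


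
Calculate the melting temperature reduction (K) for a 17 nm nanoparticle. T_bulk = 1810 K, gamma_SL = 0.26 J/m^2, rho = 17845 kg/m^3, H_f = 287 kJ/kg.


Radius R = 17/2 = 8.5 nm = 8.5e-09 m
Convert H_f = 287 kJ/kg = 287000 J/kg
dT = 2 * gamma_SL * T_bulk / (rho * H_f * R)
dT = 2 * 0.26 * 1810 / (17845 * 287000 * 8.5e-09)
dT = 21.6 K

21.6


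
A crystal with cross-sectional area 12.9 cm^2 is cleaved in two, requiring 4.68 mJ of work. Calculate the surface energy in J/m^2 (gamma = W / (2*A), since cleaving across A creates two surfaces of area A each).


Convert: A = 12.9 cm^2 = 0.00129 m^2, W = 4.68 mJ = 0.00468 J
Cleaving exposes two faces of area A, so total new surface = 2*A and gamma = W / (2*A)
gamma = 0.00468 / (2 * 0.00129)
gamma = 1.814 J/m^2

1.814


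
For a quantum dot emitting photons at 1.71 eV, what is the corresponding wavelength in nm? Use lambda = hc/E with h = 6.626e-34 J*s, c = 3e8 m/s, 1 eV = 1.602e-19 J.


Convert energy: E = 1.71 eV = 1.71 * 1.602e-19 = 2.73942e-19 J
lambda = h*c / E = 6.626e-34 * 3e8 / 2.73942e-19
lambda = 7.25628e-07 m = 725.6 nm

725.6


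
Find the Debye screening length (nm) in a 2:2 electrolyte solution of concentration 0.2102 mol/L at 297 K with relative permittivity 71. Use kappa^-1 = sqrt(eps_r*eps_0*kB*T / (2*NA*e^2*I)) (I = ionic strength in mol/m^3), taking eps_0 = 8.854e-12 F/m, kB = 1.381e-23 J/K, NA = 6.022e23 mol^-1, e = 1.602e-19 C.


Ionic strength I = 0.2102 * 2^2 * 1000 = 840.8 mol/m^3
kappa^-1 = sqrt(71 * 8.854e-12 * 1.381e-23 * 297 / (2 * 6.022e23 * (1.602e-19)^2 * 840.8))
kappa^-1 = 0.315 nm

0.315


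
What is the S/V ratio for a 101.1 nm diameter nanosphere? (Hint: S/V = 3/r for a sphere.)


Radius r = 101.1/2 = 50.55 nm
S/V = 3 / r = 3 / 50.55
S/V = 0.0593 nm^-1

0.0593


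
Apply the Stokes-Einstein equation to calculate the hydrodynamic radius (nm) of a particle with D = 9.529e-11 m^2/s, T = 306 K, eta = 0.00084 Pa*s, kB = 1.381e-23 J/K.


Stokes-Einstein: R = kB*T / (6*pi*eta*D)
R = 1.381e-23 * 306 / (6 * pi * 0.00084 * 9.529e-11)
R = 2.80083e-09 m = 2.8 nm

2.8


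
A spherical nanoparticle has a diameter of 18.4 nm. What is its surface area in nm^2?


Radius r = 18.4/2 = 9.2 nm
Surface area SA = 4 * pi * r^2
SA = 4 * pi * (9.2)^2
SA = 1063.62 nm^2

1063.62


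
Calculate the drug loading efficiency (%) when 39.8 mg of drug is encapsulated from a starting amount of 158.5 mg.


Drug loading efficiency = (drug loaded / drug initial) * 100
DLE = 39.8 / 158.5 * 100
DLE = 0.2511 * 100
DLE = 25.11%

25.11


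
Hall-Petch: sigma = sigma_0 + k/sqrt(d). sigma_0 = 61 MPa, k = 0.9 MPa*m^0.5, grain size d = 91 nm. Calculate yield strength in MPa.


d = 91 nm = 9.1e-08 m
sqrt(d) = 0.0003016621
Hall-Petch contribution = k / sqrt(d) = 0.9 / 0.0003016621 = 2983.5 MPa
sigma = sigma_0 + k/sqrt(d) = 61 + 2983.5 = 3044.5 MPa

3044.5


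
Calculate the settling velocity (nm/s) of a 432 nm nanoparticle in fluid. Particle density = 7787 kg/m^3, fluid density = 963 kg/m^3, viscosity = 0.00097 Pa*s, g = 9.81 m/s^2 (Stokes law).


Radius R = 432/2 nm = 2.16e-07 m
Density difference = 7787 - 963 = 6824 kg/m^3
v = 2 * R^2 * (rho_p - rho_f) * g / (9 * eta)
v = 2 * (2.16e-07)^2 * 6824 * 9.81 / (9 * 0.00097)
v = 7.15536e-07 m/s = 715.5357 nm/s

715.5357


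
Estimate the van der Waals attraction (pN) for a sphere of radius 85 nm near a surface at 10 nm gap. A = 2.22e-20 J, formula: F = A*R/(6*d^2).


Convert to SI: R = 85 nm = 8.5e-08 m, d = 10 nm = 1e-08 m
F = A * R / (6 * d^2)
F = 2.22e-20 * 8.5e-08 / (6 * (1e-08)^2)
F = 3.145e-12 N = 3.145 pN

3.145


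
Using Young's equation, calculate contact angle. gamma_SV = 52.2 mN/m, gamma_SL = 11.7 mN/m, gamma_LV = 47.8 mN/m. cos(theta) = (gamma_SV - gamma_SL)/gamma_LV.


cos(theta) = (gamma_SV - gamma_SL) / gamma_LV
cos(theta) = (52.2 - 11.7) / 47.8
cos(theta) = 0.84728
theta = arccos(0.84728) = 32.08 degrees

32.08


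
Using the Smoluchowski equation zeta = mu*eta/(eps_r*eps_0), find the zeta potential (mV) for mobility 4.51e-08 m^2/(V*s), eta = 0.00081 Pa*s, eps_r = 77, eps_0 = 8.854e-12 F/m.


Smoluchowski equation: zeta = mu * eta / (eps_r * eps_0)
zeta = 4.51e-08 * 0.00081 / (77 * 8.854e-12)
zeta = 0.053584 V = 53.58 mV

53.58


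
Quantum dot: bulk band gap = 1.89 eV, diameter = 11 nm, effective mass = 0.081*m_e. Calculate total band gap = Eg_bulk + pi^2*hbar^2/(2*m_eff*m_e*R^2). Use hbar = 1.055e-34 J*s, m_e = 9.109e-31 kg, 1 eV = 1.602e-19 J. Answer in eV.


Radius R = 11/2 nm = 5.5e-09 m
Confinement energy dE = pi^2 * hbar^2 / (2 * m_eff * m_e * R^2)
dE = pi^2 * (1.055e-34)^2 / (2 * 0.081 * 9.109e-31 * (5.5e-09)^2) J, divided by 1.602e-19 J/eV
dE = 0.1536 eV
Total band gap = E_g(bulk) + dE = 1.89 + 0.1536 = 2.0436 eV

2.0436


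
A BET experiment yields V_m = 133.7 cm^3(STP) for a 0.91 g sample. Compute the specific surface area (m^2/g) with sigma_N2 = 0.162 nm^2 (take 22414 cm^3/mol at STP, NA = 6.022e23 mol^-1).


Number of moles in monolayer = V_m / 22414 = 133.7 / 22414 = 0.00596502
Number of molecules = moles * NA = 0.00596502 * 6.022e23
SA = molecules * sigma / mass
SA = (133.7 / 22414) * 6.022e23 * 0.162e-18 / 0.91
SA = 639.5 m^2/g

639.5


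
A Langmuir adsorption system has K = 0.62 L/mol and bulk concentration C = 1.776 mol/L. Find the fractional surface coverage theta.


Langmuir isotherm: theta = K*C / (1 + K*C)
K*C = 0.62 * 1.776 = 1.10112
theta = 1.10112 / (1 + 1.10112) = 1.10112 / 2.10112
theta = 0.5241

0.5241


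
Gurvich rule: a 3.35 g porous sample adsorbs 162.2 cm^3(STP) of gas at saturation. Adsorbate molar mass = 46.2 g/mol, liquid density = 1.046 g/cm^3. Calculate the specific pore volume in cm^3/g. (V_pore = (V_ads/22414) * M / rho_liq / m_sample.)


Moles adsorbed n = V_ads / 22414 = 162.2 / 22414 = 7.236549e-03 mol
Liquid volume V_liq = n * M / rho_liq = 7.236549e-03 * 46.2 / 1.046 = 0.31963 cm^3
Specific pore volume V_pore = V_liq / m_sample = 0.31963 / 3.35
V_pore = 0.0954 cm^3/g

0.0954
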